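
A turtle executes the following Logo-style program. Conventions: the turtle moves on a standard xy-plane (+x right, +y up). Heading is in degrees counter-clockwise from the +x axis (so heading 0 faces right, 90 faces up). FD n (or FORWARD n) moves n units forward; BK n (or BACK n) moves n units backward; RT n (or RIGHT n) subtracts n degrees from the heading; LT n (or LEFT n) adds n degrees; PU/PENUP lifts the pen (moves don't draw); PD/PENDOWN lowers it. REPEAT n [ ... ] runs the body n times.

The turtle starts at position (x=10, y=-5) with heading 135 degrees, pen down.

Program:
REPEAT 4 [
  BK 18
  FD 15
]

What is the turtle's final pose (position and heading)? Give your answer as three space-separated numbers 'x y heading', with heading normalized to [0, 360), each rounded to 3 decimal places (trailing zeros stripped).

Executing turtle program step by step:
Start: pos=(10,-5), heading=135, pen down
REPEAT 4 [
  -- iteration 1/4 --
  BK 18: (10,-5) -> (22.728,-17.728) [heading=135, draw]
  FD 15: (22.728,-17.728) -> (12.121,-7.121) [heading=135, draw]
  -- iteration 2/4 --
  BK 18: (12.121,-7.121) -> (24.849,-19.849) [heading=135, draw]
  FD 15: (24.849,-19.849) -> (14.243,-9.243) [heading=135, draw]
  -- iteration 3/4 --
  BK 18: (14.243,-9.243) -> (26.971,-21.971) [heading=135, draw]
  FD 15: (26.971,-21.971) -> (16.364,-11.364) [heading=135, draw]
  -- iteration 4/4 --
  BK 18: (16.364,-11.364) -> (29.092,-24.092) [heading=135, draw]
  FD 15: (29.092,-24.092) -> (18.485,-13.485) [heading=135, draw]
]
Final: pos=(18.485,-13.485), heading=135, 8 segment(s) drawn

Answer: 18.485 -13.485 135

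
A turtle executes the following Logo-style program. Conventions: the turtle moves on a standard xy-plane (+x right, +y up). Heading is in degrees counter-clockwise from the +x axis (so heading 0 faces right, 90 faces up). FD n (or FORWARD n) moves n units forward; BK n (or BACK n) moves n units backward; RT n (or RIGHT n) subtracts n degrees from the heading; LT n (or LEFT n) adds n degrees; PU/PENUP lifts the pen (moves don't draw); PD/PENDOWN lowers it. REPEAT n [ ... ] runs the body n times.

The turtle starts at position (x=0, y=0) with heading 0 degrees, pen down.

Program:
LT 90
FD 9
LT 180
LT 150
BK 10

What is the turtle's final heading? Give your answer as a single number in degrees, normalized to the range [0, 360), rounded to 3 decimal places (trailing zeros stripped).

Executing turtle program step by step:
Start: pos=(0,0), heading=0, pen down
LT 90: heading 0 -> 90
FD 9: (0,0) -> (0,9) [heading=90, draw]
LT 180: heading 90 -> 270
LT 150: heading 270 -> 60
BK 10: (0,9) -> (-5,0.34) [heading=60, draw]
Final: pos=(-5,0.34), heading=60, 2 segment(s) drawn

Answer: 60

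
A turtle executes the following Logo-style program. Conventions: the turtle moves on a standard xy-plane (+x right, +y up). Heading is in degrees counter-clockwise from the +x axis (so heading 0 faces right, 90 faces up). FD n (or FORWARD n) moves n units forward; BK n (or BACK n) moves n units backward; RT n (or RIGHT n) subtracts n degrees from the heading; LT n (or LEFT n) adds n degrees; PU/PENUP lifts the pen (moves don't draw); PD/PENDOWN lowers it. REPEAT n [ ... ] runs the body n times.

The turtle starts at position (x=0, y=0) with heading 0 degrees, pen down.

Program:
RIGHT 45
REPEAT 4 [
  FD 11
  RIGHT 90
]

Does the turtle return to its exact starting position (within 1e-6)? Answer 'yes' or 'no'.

Executing turtle program step by step:
Start: pos=(0,0), heading=0, pen down
RT 45: heading 0 -> 315
REPEAT 4 [
  -- iteration 1/4 --
  FD 11: (0,0) -> (7.778,-7.778) [heading=315, draw]
  RT 90: heading 315 -> 225
  -- iteration 2/4 --
  FD 11: (7.778,-7.778) -> (0,-15.556) [heading=225, draw]
  RT 90: heading 225 -> 135
  -- iteration 3/4 --
  FD 11: (0,-15.556) -> (-7.778,-7.778) [heading=135, draw]
  RT 90: heading 135 -> 45
  -- iteration 4/4 --
  FD 11: (-7.778,-7.778) -> (0,0) [heading=45, draw]
  RT 90: heading 45 -> 315
]
Final: pos=(0,0), heading=315, 4 segment(s) drawn

Start position: (0, 0)
Final position: (0, 0)
Distance = 0; < 1e-6 -> CLOSED

Answer: yes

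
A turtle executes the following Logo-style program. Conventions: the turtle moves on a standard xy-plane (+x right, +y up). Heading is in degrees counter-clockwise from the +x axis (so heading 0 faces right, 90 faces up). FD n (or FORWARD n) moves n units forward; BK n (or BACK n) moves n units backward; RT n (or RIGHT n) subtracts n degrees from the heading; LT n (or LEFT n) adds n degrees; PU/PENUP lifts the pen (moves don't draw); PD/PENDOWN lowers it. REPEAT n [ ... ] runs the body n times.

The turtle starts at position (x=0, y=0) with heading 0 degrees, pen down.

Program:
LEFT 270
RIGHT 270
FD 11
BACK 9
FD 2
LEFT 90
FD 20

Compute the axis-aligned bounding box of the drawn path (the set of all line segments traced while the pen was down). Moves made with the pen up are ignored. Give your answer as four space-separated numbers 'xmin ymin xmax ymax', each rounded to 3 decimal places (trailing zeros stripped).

Executing turtle program step by step:
Start: pos=(0,0), heading=0, pen down
LT 270: heading 0 -> 270
RT 270: heading 270 -> 0
FD 11: (0,0) -> (11,0) [heading=0, draw]
BK 9: (11,0) -> (2,0) [heading=0, draw]
FD 2: (2,0) -> (4,0) [heading=0, draw]
LT 90: heading 0 -> 90
FD 20: (4,0) -> (4,20) [heading=90, draw]
Final: pos=(4,20), heading=90, 4 segment(s) drawn

Segment endpoints: x in {0, 2, 4, 4, 11}, y in {0, 20}
xmin=0, ymin=0, xmax=11, ymax=20

Answer: 0 0 11 20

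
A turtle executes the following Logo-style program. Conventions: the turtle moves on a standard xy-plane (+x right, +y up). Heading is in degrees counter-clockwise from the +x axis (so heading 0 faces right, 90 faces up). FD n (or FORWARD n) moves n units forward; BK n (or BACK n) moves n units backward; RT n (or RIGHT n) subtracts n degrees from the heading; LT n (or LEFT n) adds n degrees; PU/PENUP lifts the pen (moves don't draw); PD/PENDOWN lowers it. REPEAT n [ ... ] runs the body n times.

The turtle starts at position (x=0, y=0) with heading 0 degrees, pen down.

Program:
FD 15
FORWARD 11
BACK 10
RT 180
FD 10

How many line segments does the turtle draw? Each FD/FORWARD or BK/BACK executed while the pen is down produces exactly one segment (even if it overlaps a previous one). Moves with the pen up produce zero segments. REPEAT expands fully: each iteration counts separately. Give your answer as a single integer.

Answer: 4

Derivation:
Executing turtle program step by step:
Start: pos=(0,0), heading=0, pen down
FD 15: (0,0) -> (15,0) [heading=0, draw]
FD 11: (15,0) -> (26,0) [heading=0, draw]
BK 10: (26,0) -> (16,0) [heading=0, draw]
RT 180: heading 0 -> 180
FD 10: (16,0) -> (6,0) [heading=180, draw]
Final: pos=(6,0), heading=180, 4 segment(s) drawn
Segments drawn: 4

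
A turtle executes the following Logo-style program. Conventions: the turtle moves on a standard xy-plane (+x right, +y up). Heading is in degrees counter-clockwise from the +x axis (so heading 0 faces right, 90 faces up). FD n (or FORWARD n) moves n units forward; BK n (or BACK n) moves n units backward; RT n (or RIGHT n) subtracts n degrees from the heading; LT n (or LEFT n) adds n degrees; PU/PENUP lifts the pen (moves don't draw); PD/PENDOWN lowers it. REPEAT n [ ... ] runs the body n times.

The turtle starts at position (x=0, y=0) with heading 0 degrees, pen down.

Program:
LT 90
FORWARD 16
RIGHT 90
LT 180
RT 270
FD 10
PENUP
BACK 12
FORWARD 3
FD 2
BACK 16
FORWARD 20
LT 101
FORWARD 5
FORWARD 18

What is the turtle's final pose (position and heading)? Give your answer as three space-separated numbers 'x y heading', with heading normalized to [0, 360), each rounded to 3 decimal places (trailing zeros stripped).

Answer: 22.577 13.389 11

Derivation:
Executing turtle program step by step:
Start: pos=(0,0), heading=0, pen down
LT 90: heading 0 -> 90
FD 16: (0,0) -> (0,16) [heading=90, draw]
RT 90: heading 90 -> 0
LT 180: heading 0 -> 180
RT 270: heading 180 -> 270
FD 10: (0,16) -> (0,6) [heading=270, draw]
PU: pen up
BK 12: (0,6) -> (0,18) [heading=270, move]
FD 3: (0,18) -> (0,15) [heading=270, move]
FD 2: (0,15) -> (0,13) [heading=270, move]
BK 16: (0,13) -> (0,29) [heading=270, move]
FD 20: (0,29) -> (0,9) [heading=270, move]
LT 101: heading 270 -> 11
FD 5: (0,9) -> (4.908,9.954) [heading=11, move]
FD 18: (4.908,9.954) -> (22.577,13.389) [heading=11, move]
Final: pos=(22.577,13.389), heading=11, 2 segment(s) drawn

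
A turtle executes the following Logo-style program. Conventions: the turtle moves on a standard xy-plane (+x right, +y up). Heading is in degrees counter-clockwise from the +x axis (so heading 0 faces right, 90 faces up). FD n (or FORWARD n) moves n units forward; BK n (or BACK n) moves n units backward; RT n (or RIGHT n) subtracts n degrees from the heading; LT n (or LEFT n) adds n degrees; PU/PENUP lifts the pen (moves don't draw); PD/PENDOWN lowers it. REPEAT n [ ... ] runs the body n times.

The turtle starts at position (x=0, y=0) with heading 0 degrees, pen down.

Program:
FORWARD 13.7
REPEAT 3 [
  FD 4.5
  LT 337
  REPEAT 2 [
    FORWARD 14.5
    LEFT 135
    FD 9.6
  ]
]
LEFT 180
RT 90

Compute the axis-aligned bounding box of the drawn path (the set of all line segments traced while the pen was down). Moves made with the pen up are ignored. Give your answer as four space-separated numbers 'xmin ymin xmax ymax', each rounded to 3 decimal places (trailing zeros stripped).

Executing turtle program step by step:
Start: pos=(0,0), heading=0, pen down
FD 13.7: (0,0) -> (13.7,0) [heading=0, draw]
REPEAT 3 [
  -- iteration 1/3 --
  FD 4.5: (13.7,0) -> (18.2,0) [heading=0, draw]
  LT 337: heading 0 -> 337
  REPEAT 2 [
    -- iteration 1/2 --
    FD 14.5: (18.2,0) -> (31.547,-5.666) [heading=337, draw]
    LT 135: heading 337 -> 112
    FD 9.6: (31.547,-5.666) -> (27.951,3.235) [heading=112, draw]
    -- iteration 2/2 --
    FD 14.5: (27.951,3.235) -> (22.519,16.68) [heading=112, draw]
    LT 135: heading 112 -> 247
    FD 9.6: (22.519,16.68) -> (18.768,7.843) [heading=247, draw]
  ]
  -- iteration 2/3 --
  FD 4.5: (18.768,7.843) -> (17.01,3.7) [heading=247, draw]
  LT 337: heading 247 -> 224
  REPEAT 2 [
    -- iteration 1/2 --
    FD 14.5: (17.01,3.7) -> (6.58,-6.372) [heading=224, draw]
    LT 135: heading 224 -> 359
    FD 9.6: (6.58,-6.372) -> (16.178,-6.54) [heading=359, draw]
    -- iteration 2/2 --
    FD 14.5: (16.178,-6.54) -> (30.676,-6.793) [heading=359, draw]
    LT 135: heading 359 -> 134
    FD 9.6: (30.676,-6.793) -> (24.007,0.113) [heading=134, draw]
  ]
  -- iteration 3/3 --
  FD 4.5: (24.007,0.113) -> (20.881,3.35) [heading=134, draw]
  LT 337: heading 134 -> 111
  REPEAT 2 [
    -- iteration 1/2 --
    FD 14.5: (20.881,3.35) -> (15.685,16.887) [heading=111, draw]
    LT 135: heading 111 -> 246
    FD 9.6: (15.685,16.887) -> (11.78,8.117) [heading=246, draw]
    -- iteration 2/2 --
    FD 14.5: (11.78,8.117) -> (5.883,-5.13) [heading=246, draw]
    LT 135: heading 246 -> 21
    FD 9.6: (5.883,-5.13) -> (14.845,-1.689) [heading=21, draw]
  ]
]
LT 180: heading 21 -> 201
RT 90: heading 201 -> 111
Final: pos=(14.845,-1.689), heading=111, 16 segment(s) drawn

Segment endpoints: x in {0, 5.883, 6.58, 11.78, 13.7, 14.845, 15.685, 16.178, 17.01, 18.2, 18.768, 20.881, 22.519, 24.007, 27.951, 30.676, 31.547}, y in {-6.793, -6.54, -6.372, -5.666, -5.13, -1.689, 0, 0.113, 3.235, 3.35, 3.7, 7.843, 8.117, 16.68, 16.887}
xmin=0, ymin=-6.793, xmax=31.547, ymax=16.887

Answer: 0 -6.793 31.547 16.887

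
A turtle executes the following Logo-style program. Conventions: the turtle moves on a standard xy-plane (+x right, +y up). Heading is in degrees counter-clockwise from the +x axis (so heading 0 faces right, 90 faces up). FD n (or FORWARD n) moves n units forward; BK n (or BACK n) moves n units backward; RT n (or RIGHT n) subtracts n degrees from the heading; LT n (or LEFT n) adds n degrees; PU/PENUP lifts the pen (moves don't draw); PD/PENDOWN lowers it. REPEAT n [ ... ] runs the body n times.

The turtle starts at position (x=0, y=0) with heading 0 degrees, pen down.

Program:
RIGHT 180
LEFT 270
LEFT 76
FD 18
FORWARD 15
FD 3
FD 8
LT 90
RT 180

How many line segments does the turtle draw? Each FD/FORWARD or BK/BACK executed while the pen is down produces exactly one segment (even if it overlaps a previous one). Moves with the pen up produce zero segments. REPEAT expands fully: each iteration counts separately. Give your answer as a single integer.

Executing turtle program step by step:
Start: pos=(0,0), heading=0, pen down
RT 180: heading 0 -> 180
LT 270: heading 180 -> 90
LT 76: heading 90 -> 166
FD 18: (0,0) -> (-17.465,4.355) [heading=166, draw]
FD 15: (-17.465,4.355) -> (-32.02,7.983) [heading=166, draw]
FD 3: (-32.02,7.983) -> (-34.931,8.709) [heading=166, draw]
FD 8: (-34.931,8.709) -> (-42.693,10.645) [heading=166, draw]
LT 90: heading 166 -> 256
RT 180: heading 256 -> 76
Final: pos=(-42.693,10.645), heading=76, 4 segment(s) drawn
Segments drawn: 4

Answer: 4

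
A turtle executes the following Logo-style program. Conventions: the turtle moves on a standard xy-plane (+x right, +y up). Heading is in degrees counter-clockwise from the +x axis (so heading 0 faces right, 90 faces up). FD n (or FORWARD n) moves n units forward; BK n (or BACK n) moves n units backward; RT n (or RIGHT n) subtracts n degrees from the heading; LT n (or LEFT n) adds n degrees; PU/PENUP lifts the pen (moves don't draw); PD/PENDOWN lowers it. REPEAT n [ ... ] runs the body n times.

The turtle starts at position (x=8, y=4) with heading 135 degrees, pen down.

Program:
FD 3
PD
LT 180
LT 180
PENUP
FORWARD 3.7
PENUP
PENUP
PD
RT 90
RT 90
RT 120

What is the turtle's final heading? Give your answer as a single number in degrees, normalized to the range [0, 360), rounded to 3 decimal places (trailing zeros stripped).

Executing turtle program step by step:
Start: pos=(8,4), heading=135, pen down
FD 3: (8,4) -> (5.879,6.121) [heading=135, draw]
PD: pen down
LT 180: heading 135 -> 315
LT 180: heading 315 -> 135
PU: pen up
FD 3.7: (5.879,6.121) -> (3.262,8.738) [heading=135, move]
PU: pen up
PU: pen up
PD: pen down
RT 90: heading 135 -> 45
RT 90: heading 45 -> 315
RT 120: heading 315 -> 195
Final: pos=(3.262,8.738), heading=195, 1 segment(s) drawn

Answer: 195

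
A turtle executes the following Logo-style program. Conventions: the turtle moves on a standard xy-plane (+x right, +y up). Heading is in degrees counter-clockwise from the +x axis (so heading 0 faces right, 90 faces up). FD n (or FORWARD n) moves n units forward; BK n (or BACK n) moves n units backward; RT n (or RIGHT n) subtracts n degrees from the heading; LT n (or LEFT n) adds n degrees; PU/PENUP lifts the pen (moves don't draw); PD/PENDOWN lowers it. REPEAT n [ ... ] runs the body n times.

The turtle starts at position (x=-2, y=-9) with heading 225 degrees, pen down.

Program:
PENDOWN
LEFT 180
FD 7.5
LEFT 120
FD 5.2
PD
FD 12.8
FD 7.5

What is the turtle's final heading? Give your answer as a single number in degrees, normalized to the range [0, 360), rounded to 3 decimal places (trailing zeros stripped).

Executing turtle program step by step:
Start: pos=(-2,-9), heading=225, pen down
PD: pen down
LT 180: heading 225 -> 45
FD 7.5: (-2,-9) -> (3.303,-3.697) [heading=45, draw]
LT 120: heading 45 -> 165
FD 5.2: (3.303,-3.697) -> (-1.72,-2.351) [heading=165, draw]
PD: pen down
FD 12.8: (-1.72,-2.351) -> (-14.083,0.962) [heading=165, draw]
FD 7.5: (-14.083,0.962) -> (-21.328,2.903) [heading=165, draw]
Final: pos=(-21.328,2.903), heading=165, 4 segment(s) drawn

Answer: 165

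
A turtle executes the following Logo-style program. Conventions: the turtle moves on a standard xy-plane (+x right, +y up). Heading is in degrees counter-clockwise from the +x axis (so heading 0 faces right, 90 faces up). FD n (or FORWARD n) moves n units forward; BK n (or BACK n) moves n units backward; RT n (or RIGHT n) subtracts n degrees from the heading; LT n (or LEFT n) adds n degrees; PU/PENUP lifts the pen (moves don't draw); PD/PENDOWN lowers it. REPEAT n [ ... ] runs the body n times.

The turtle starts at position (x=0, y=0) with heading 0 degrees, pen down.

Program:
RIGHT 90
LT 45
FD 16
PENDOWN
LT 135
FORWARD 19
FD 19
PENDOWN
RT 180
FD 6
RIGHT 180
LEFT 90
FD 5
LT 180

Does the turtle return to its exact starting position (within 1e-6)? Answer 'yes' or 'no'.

Answer: no

Derivation:
Executing turtle program step by step:
Start: pos=(0,0), heading=0, pen down
RT 90: heading 0 -> 270
LT 45: heading 270 -> 315
FD 16: (0,0) -> (11.314,-11.314) [heading=315, draw]
PD: pen down
LT 135: heading 315 -> 90
FD 19: (11.314,-11.314) -> (11.314,7.686) [heading=90, draw]
FD 19: (11.314,7.686) -> (11.314,26.686) [heading=90, draw]
PD: pen down
RT 180: heading 90 -> 270
FD 6: (11.314,26.686) -> (11.314,20.686) [heading=270, draw]
RT 180: heading 270 -> 90
LT 90: heading 90 -> 180
FD 5: (11.314,20.686) -> (6.314,20.686) [heading=180, draw]
LT 180: heading 180 -> 0
Final: pos=(6.314,20.686), heading=0, 5 segment(s) drawn

Start position: (0, 0)
Final position: (6.314, 20.686)
Distance = 21.628; >= 1e-6 -> NOT closed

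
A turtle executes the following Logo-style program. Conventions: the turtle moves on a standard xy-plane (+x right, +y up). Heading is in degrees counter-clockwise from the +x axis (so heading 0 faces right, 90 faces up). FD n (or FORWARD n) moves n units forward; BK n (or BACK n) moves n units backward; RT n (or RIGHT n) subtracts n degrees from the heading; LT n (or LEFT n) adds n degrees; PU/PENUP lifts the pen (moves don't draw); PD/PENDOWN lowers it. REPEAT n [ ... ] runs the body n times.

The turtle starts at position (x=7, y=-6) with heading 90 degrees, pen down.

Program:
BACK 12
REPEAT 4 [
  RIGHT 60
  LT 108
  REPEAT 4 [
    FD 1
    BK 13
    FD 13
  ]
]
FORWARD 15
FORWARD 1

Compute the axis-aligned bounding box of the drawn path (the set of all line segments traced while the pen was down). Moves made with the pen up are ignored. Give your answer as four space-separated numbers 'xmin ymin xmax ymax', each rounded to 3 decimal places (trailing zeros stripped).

Executing turtle program step by step:
Start: pos=(7,-6), heading=90, pen down
BK 12: (7,-6) -> (7,-18) [heading=90, draw]
REPEAT 4 [
  -- iteration 1/4 --
  RT 60: heading 90 -> 30
  LT 108: heading 30 -> 138
  REPEAT 4 [
    -- iteration 1/4 --
    FD 1: (7,-18) -> (6.257,-17.331) [heading=138, draw]
    BK 13: (6.257,-17.331) -> (15.918,-26.03) [heading=138, draw]
    FD 13: (15.918,-26.03) -> (6.257,-17.331) [heading=138, draw]
    -- iteration 2/4 --
    FD 1: (6.257,-17.331) -> (5.514,-16.662) [heading=138, draw]
    BK 13: (5.514,-16.662) -> (15.175,-25.36) [heading=138, draw]
    FD 13: (15.175,-25.36) -> (5.514,-16.662) [heading=138, draw]
    -- iteration 3/4 --
    FD 1: (5.514,-16.662) -> (4.771,-15.993) [heading=138, draw]
    BK 13: (4.771,-15.993) -> (14.431,-24.691) [heading=138, draw]
    FD 13: (14.431,-24.691) -> (4.771,-15.993) [heading=138, draw]
    -- iteration 4/4 --
    FD 1: (4.771,-15.993) -> (4.027,-15.323) [heading=138, draw]
    BK 13: (4.027,-15.323) -> (13.688,-24.022) [heading=138, draw]
    FD 13: (13.688,-24.022) -> (4.027,-15.323) [heading=138, draw]
  ]
  -- iteration 2/4 --
  RT 60: heading 138 -> 78
  LT 108: heading 78 -> 186
  REPEAT 4 [
    -- iteration 1/4 --
    FD 1: (4.027,-15.323) -> (3.033,-15.428) [heading=186, draw]
    BK 13: (3.033,-15.428) -> (15.962,-14.069) [heading=186, draw]
    FD 13: (15.962,-14.069) -> (3.033,-15.428) [heading=186, draw]
    -- iteration 2/4 --
    FD 1: (3.033,-15.428) -> (2.038,-15.533) [heading=186, draw]
    BK 13: (2.038,-15.533) -> (14.967,-14.174) [heading=186, draw]
    FD 13: (14.967,-14.174) -> (2.038,-15.533) [heading=186, draw]
    -- iteration 3/4 --
    FD 1: (2.038,-15.533) -> (1.044,-15.637) [heading=186, draw]
    BK 13: (1.044,-15.637) -> (13.973,-14.278) [heading=186, draw]
    FD 13: (13.973,-14.278) -> (1.044,-15.637) [heading=186, draw]
    -- iteration 4/4 --
    FD 1: (1.044,-15.637) -> (0.049,-15.742) [heading=186, draw]
    BK 13: (0.049,-15.742) -> (12.978,-14.383) [heading=186, draw]
    FD 13: (12.978,-14.383) -> (0.049,-15.742) [heading=186, draw]
  ]
  -- iteration 3/4 --
  RT 60: heading 186 -> 126
  LT 108: heading 126 -> 234
  REPEAT 4 [
    -- iteration 1/4 --
    FD 1: (0.049,-15.742) -> (-0.538,-16.551) [heading=234, draw]
    BK 13: (-0.538,-16.551) -> (7.103,-6.033) [heading=234, draw]
    FD 13: (7.103,-6.033) -> (-0.538,-16.551) [heading=234, draw]
    -- iteration 2/4 --
    FD 1: (-0.538,-16.551) -> (-1.126,-17.36) [heading=234, draw]
    BK 13: (-1.126,-17.36) -> (6.515,-6.842) [heading=234, draw]
    FD 13: (6.515,-6.842) -> (-1.126,-17.36) [heading=234, draw]
    -- iteration 3/4 --
    FD 1: (-1.126,-17.36) -> (-1.714,-18.169) [heading=234, draw]
    BK 13: (-1.714,-18.169) -> (5.927,-7.651) [heading=234, draw]
    FD 13: (5.927,-7.651) -> (-1.714,-18.169) [heading=234, draw]
    -- iteration 4/4 --
    FD 1: (-1.714,-18.169) -> (-2.302,-18.978) [heading=234, draw]
    BK 13: (-2.302,-18.978) -> (5.339,-8.46) [heading=234, draw]
    FD 13: (5.339,-8.46) -> (-2.302,-18.978) [heading=234, draw]
  ]
  -- iteration 4/4 --
  RT 60: heading 234 -> 174
  LT 108: heading 174 -> 282
  REPEAT 4 [
    -- iteration 1/4 --
    FD 1: (-2.302,-18.978) -> (-2.094,-19.956) [heading=282, draw]
    BK 13: (-2.094,-19.956) -> (-4.797,-7.24) [heading=282, draw]
    FD 13: (-4.797,-7.24) -> (-2.094,-19.956) [heading=282, draw]
    -- iteration 2/4 --
    FD 1: (-2.094,-19.956) -> (-1.886,-20.934) [heading=282, draw]
    BK 13: (-1.886,-20.934) -> (-4.589,-8.218) [heading=282, draw]
    FD 13: (-4.589,-8.218) -> (-1.886,-20.934) [heading=282, draw]
    -- iteration 3/4 --
    FD 1: (-1.886,-20.934) -> (-1.678,-21.912) [heading=282, draw]
    BK 13: (-1.678,-21.912) -> (-4.381,-9.196) [heading=282, draw]
    FD 13: (-4.381,-9.196) -> (-1.678,-21.912) [heading=282, draw]
    -- iteration 4/4 --
    FD 1: (-1.678,-21.912) -> (-1.47,-22.89) [heading=282, draw]
    BK 13: (-1.47,-22.89) -> (-4.173,-10.174) [heading=282, draw]
    FD 13: (-4.173,-10.174) -> (-1.47,-22.89) [heading=282, draw]
  ]
]
FD 15: (-1.47,-22.89) -> (1.649,-37.562) [heading=282, draw]
FD 1: (1.649,-37.562) -> (1.856,-38.541) [heading=282, draw]
Final: pos=(1.856,-38.541), heading=282, 51 segment(s) drawn

Segment endpoints: x in {-4.797, -4.589, -4.381, -4.173, -2.302, -2.094, -1.886, -1.886, -1.714, -1.678, -1.678, -1.47, -1.47, -1.126, -0.538, -0.538, 0.049, 0.049, 1.044, 1.044, 1.649, 1.856, 2.038, 2.038, 3.033, 3.033, 4.027, 4.771, 5.339, 5.514, 5.927, 6.257, 6.257, 6.515, 7, 7, 7.103, 12.978, 13.688, 13.973, 14.431, 14.967, 15.175, 15.918, 15.962}, y in {-38.541, -37.562, -26.03, -25.36, -24.691, -24.022, -22.89, -21.912, -20.934, -19.956, -18.978, -18.169, -18, -17.36, -17.331, -16.662, -16.551, -15.993, -15.742, -15.637, -15.533, -15.428, -15.323, -14.383, -14.278, -14.174, -14.069, -10.174, -9.196, -8.46, -8.218, -7.651, -7.24, -6.842, -6.033, -6}
xmin=-4.797, ymin=-38.541, xmax=15.962, ymax=-6

Answer: -4.797 -38.541 15.962 -6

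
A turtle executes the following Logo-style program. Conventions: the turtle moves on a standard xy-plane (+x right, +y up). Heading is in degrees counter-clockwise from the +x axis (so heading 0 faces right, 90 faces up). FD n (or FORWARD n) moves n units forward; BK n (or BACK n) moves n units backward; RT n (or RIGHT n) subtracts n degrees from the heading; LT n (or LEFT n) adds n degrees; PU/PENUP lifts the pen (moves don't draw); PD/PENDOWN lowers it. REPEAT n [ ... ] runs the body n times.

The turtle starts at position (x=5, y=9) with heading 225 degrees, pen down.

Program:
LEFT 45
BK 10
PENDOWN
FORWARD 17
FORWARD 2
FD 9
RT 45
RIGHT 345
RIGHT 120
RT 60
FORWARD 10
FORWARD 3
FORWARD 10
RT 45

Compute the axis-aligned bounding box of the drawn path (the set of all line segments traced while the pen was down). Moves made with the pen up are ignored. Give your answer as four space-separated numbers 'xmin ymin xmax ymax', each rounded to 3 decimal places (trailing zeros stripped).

Executing turtle program step by step:
Start: pos=(5,9), heading=225, pen down
LT 45: heading 225 -> 270
BK 10: (5,9) -> (5,19) [heading=270, draw]
PD: pen down
FD 17: (5,19) -> (5,2) [heading=270, draw]
FD 2: (5,2) -> (5,0) [heading=270, draw]
FD 9: (5,0) -> (5,-9) [heading=270, draw]
RT 45: heading 270 -> 225
RT 345: heading 225 -> 240
RT 120: heading 240 -> 120
RT 60: heading 120 -> 60
FD 10: (5,-9) -> (10,-0.34) [heading=60, draw]
FD 3: (10,-0.34) -> (11.5,2.258) [heading=60, draw]
FD 10: (11.5,2.258) -> (16.5,10.919) [heading=60, draw]
RT 45: heading 60 -> 15
Final: pos=(16.5,10.919), heading=15, 7 segment(s) drawn

Segment endpoints: x in {5, 5, 5, 5, 10, 11.5, 16.5}, y in {-9, -0.34, 0, 2, 2.258, 9, 10.919, 19}
xmin=5, ymin=-9, xmax=16.5, ymax=19

Answer: 5 -9 16.5 19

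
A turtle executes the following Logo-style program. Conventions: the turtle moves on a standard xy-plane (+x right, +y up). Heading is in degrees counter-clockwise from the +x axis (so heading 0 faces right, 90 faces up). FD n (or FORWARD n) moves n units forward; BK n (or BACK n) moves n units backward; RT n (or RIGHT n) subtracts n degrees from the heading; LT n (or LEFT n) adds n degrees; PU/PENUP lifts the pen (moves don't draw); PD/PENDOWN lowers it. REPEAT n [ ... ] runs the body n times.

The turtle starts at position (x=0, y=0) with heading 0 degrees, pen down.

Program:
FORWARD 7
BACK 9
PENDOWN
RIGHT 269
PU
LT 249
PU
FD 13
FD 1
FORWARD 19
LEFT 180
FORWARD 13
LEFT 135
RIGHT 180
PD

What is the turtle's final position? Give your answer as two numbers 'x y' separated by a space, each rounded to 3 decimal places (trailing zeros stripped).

Executing turtle program step by step:
Start: pos=(0,0), heading=0, pen down
FD 7: (0,0) -> (7,0) [heading=0, draw]
BK 9: (7,0) -> (-2,0) [heading=0, draw]
PD: pen down
RT 269: heading 0 -> 91
PU: pen up
LT 249: heading 91 -> 340
PU: pen up
FD 13: (-2,0) -> (10.216,-4.446) [heading=340, move]
FD 1: (10.216,-4.446) -> (11.156,-4.788) [heading=340, move]
FD 19: (11.156,-4.788) -> (29.01,-11.287) [heading=340, move]
LT 180: heading 340 -> 160
FD 13: (29.01,-11.287) -> (16.794,-6.84) [heading=160, move]
LT 135: heading 160 -> 295
RT 180: heading 295 -> 115
PD: pen down
Final: pos=(16.794,-6.84), heading=115, 2 segment(s) drawn

Answer: 16.794 -6.84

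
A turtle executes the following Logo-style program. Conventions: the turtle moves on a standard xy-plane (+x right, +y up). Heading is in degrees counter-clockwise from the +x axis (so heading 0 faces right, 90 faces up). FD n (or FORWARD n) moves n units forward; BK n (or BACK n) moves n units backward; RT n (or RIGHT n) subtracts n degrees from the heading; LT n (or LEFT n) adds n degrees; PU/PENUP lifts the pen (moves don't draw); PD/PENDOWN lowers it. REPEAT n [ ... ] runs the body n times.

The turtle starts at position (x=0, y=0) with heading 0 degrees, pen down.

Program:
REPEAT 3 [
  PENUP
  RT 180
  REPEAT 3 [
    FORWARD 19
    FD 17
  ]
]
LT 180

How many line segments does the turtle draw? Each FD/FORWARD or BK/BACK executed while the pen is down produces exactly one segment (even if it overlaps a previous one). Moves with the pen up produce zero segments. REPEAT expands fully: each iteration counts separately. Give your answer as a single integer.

Answer: 0

Derivation:
Executing turtle program step by step:
Start: pos=(0,0), heading=0, pen down
REPEAT 3 [
  -- iteration 1/3 --
  PU: pen up
  RT 180: heading 0 -> 180
  REPEAT 3 [
    -- iteration 1/3 --
    FD 19: (0,0) -> (-19,0) [heading=180, move]
    FD 17: (-19,0) -> (-36,0) [heading=180, move]
    -- iteration 2/3 --
    FD 19: (-36,0) -> (-55,0) [heading=180, move]
    FD 17: (-55,0) -> (-72,0) [heading=180, move]
    -- iteration 3/3 --
    FD 19: (-72,0) -> (-91,0) [heading=180, move]
    FD 17: (-91,0) -> (-108,0) [heading=180, move]
  ]
  -- iteration 2/3 --
  PU: pen up
  RT 180: heading 180 -> 0
  REPEAT 3 [
    -- iteration 1/3 --
    FD 19: (-108,0) -> (-89,0) [heading=0, move]
    FD 17: (-89,0) -> (-72,0) [heading=0, move]
    -- iteration 2/3 --
    FD 19: (-72,0) -> (-53,0) [heading=0, move]
    FD 17: (-53,0) -> (-36,0) [heading=0, move]
    -- iteration 3/3 --
    FD 19: (-36,0) -> (-17,0) [heading=0, move]
    FD 17: (-17,0) -> (0,0) [heading=0, move]
  ]
  -- iteration 3/3 --
  PU: pen up
  RT 180: heading 0 -> 180
  REPEAT 3 [
    -- iteration 1/3 --
    FD 19: (0,0) -> (-19,0) [heading=180, move]
    FD 17: (-19,0) -> (-36,0) [heading=180, move]
    -- iteration 2/3 --
    FD 19: (-36,0) -> (-55,0) [heading=180, move]
    FD 17: (-55,0) -> (-72,0) [heading=180, move]
    -- iteration 3/3 --
    FD 19: (-72,0) -> (-91,0) [heading=180, move]
    FD 17: (-91,0) -> (-108,0) [heading=180, move]
  ]
]
LT 180: heading 180 -> 0
Final: pos=(-108,0), heading=0, 0 segment(s) drawn
Segments drawn: 0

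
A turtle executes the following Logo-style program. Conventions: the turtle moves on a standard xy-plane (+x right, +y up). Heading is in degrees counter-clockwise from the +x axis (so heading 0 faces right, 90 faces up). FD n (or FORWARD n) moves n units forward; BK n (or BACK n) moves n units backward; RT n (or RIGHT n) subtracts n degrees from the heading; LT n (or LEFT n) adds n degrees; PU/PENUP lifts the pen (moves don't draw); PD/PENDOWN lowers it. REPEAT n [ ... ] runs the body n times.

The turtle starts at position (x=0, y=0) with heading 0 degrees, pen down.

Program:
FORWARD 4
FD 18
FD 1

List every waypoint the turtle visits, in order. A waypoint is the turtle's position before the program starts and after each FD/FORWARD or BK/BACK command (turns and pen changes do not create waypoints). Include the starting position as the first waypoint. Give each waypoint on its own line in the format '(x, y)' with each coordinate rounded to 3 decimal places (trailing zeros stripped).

Executing turtle program step by step:
Start: pos=(0,0), heading=0, pen down
FD 4: (0,0) -> (4,0) [heading=0, draw]
FD 18: (4,0) -> (22,0) [heading=0, draw]
FD 1: (22,0) -> (23,0) [heading=0, draw]
Final: pos=(23,0), heading=0, 3 segment(s) drawn
Waypoints (4 total):
(0, 0)
(4, 0)
(22, 0)
(23, 0)

Answer: (0, 0)
(4, 0)
(22, 0)
(23, 0)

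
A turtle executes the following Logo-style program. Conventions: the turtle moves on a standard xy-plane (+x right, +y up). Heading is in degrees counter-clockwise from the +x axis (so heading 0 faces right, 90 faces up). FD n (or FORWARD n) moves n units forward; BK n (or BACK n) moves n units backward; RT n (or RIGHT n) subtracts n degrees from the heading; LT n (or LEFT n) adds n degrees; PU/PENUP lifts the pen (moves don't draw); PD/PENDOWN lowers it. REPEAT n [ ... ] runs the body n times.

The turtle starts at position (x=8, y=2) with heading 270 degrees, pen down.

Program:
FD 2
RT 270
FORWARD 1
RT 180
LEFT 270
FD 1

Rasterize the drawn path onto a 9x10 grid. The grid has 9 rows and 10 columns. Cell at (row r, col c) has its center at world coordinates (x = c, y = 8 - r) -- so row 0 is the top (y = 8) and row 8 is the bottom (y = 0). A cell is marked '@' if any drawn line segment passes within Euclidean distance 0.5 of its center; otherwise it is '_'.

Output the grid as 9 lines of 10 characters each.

Segment 0: (8,2) -> (8,0)
Segment 1: (8,0) -> (9,0)
Segment 2: (9,0) -> (9,1)

Answer: __________
__________
__________
__________
__________
__________
________@_
________@@
________@@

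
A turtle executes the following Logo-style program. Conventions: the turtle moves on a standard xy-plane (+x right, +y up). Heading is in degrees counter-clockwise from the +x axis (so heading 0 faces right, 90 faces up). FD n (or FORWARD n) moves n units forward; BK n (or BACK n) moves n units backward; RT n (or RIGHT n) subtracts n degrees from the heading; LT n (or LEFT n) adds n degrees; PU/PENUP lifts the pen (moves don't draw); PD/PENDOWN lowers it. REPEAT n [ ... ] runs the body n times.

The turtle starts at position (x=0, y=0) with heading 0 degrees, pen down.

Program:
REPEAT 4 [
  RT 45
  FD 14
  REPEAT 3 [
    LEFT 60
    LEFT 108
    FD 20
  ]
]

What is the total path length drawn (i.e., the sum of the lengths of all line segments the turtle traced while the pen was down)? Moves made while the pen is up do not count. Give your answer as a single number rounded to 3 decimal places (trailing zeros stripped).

Executing turtle program step by step:
Start: pos=(0,0), heading=0, pen down
REPEAT 4 [
  -- iteration 1/4 --
  RT 45: heading 0 -> 315
  FD 14: (0,0) -> (9.899,-9.899) [heading=315, draw]
  REPEAT 3 [
    -- iteration 1/3 --
    LT 60: heading 315 -> 15
    LT 108: heading 15 -> 123
    FD 20: (9.899,-9.899) -> (-0.993,6.874) [heading=123, draw]
    -- iteration 2/3 --
    LT 60: heading 123 -> 183
    LT 108: heading 183 -> 291
    FD 20: (-0.993,6.874) -> (6.174,-11.798) [heading=291, draw]
    -- iteration 3/3 --
    LT 60: heading 291 -> 351
    LT 108: heading 351 -> 99
    FD 20: (6.174,-11.798) -> (3.045,7.956) [heading=99, draw]
  ]
  -- iteration 2/4 --
  RT 45: heading 99 -> 54
  FD 14: (3.045,7.956) -> (11.274,19.282) [heading=54, draw]
  REPEAT 3 [
    -- iteration 1/3 --
    LT 60: heading 54 -> 114
    LT 108: heading 114 -> 222
    FD 20: (11.274,19.282) -> (-3.589,5.9) [heading=222, draw]
    -- iteration 2/3 --
    LT 60: heading 222 -> 282
    LT 108: heading 282 -> 30
    FD 20: (-3.589,5.9) -> (13.732,15.9) [heading=30, draw]
    -- iteration 3/3 --
    LT 60: heading 30 -> 90
    LT 108: heading 90 -> 198
    FD 20: (13.732,15.9) -> (-5.289,9.719) [heading=198, draw]
  ]
  -- iteration 3/4 --
  RT 45: heading 198 -> 153
  FD 14: (-5.289,9.719) -> (-17.763,16.075) [heading=153, draw]
  REPEAT 3 [
    -- iteration 1/3 --
    LT 60: heading 153 -> 213
    LT 108: heading 213 -> 321
    FD 20: (-17.763,16.075) -> (-2.22,3.489) [heading=321, draw]
    -- iteration 2/3 --
    LT 60: heading 321 -> 21
    LT 108: heading 21 -> 129
    FD 20: (-2.22,3.489) -> (-14.807,19.032) [heading=129, draw]
    -- iteration 3/3 --
    LT 60: heading 129 -> 189
    LT 108: heading 189 -> 297
    FD 20: (-14.807,19.032) -> (-5.727,1.212) [heading=297, draw]
  ]
  -- iteration 4/4 --
  RT 45: heading 297 -> 252
  FD 14: (-5.727,1.212) -> (-10.053,-12.103) [heading=252, draw]
  REPEAT 3 [
    -- iteration 1/3 --
    LT 60: heading 252 -> 312
    LT 108: heading 312 -> 60
    FD 20: (-10.053,-12.103) -> (-0.053,5.217) [heading=60, draw]
    -- iteration 2/3 --
    LT 60: heading 60 -> 120
    LT 108: heading 120 -> 228
    FD 20: (-0.053,5.217) -> (-13.436,-9.646) [heading=228, draw]
    -- iteration 3/3 --
    LT 60: heading 228 -> 288
    LT 108: heading 288 -> 36
    FD 20: (-13.436,-9.646) -> (2.745,2.11) [heading=36, draw]
  ]
]
Final: pos=(2.745,2.11), heading=36, 16 segment(s) drawn

Segment lengths:
  seg 1: (0,0) -> (9.899,-9.899), length = 14
  seg 2: (9.899,-9.899) -> (-0.993,6.874), length = 20
  seg 3: (-0.993,6.874) -> (6.174,-11.798), length = 20
  seg 4: (6.174,-11.798) -> (3.045,7.956), length = 20
  seg 5: (3.045,7.956) -> (11.274,19.282), length = 14
  seg 6: (11.274,19.282) -> (-3.589,5.9), length = 20
  seg 7: (-3.589,5.9) -> (13.732,15.9), length = 20
  seg 8: (13.732,15.9) -> (-5.289,9.719), length = 20
  seg 9: (-5.289,9.719) -> (-17.763,16.075), length = 14
  seg 10: (-17.763,16.075) -> (-2.22,3.489), length = 20
  seg 11: (-2.22,3.489) -> (-14.807,19.032), length = 20
  seg 12: (-14.807,19.032) -> (-5.727,1.212), length = 20
  seg 13: (-5.727,1.212) -> (-10.053,-12.103), length = 14
  seg 14: (-10.053,-12.103) -> (-0.053,5.217), length = 20
  seg 15: (-0.053,5.217) -> (-13.436,-9.646), length = 20
  seg 16: (-13.436,-9.646) -> (2.745,2.11), length = 20
Total = 296

Answer: 296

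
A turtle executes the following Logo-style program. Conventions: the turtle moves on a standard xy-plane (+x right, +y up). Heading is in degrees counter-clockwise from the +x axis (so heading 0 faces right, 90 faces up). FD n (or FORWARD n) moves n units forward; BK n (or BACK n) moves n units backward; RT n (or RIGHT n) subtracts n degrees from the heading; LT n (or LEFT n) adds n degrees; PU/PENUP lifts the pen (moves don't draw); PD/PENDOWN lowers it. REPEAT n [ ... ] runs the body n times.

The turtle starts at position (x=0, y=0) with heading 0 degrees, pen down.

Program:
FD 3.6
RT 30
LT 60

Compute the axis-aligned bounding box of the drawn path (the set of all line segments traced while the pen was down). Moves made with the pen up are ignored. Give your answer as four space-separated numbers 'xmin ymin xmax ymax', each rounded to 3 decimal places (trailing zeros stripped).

Answer: 0 0 3.6 0

Derivation:
Executing turtle program step by step:
Start: pos=(0,0), heading=0, pen down
FD 3.6: (0,0) -> (3.6,0) [heading=0, draw]
RT 30: heading 0 -> 330
LT 60: heading 330 -> 30
Final: pos=(3.6,0), heading=30, 1 segment(s) drawn

Segment endpoints: x in {0, 3.6}, y in {0}
xmin=0, ymin=0, xmax=3.6, ymax=0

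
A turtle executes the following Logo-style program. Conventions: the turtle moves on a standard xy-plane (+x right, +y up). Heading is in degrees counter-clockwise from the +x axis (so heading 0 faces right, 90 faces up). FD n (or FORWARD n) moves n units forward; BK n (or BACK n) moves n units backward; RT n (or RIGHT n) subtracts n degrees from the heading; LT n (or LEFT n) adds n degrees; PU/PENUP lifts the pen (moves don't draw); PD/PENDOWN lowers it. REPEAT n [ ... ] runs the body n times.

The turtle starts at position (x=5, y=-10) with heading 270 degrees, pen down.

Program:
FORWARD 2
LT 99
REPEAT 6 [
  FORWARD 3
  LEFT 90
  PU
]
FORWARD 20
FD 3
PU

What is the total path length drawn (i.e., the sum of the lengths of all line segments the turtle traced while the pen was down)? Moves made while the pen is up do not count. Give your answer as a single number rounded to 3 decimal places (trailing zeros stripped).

Executing turtle program step by step:
Start: pos=(5,-10), heading=270, pen down
FD 2: (5,-10) -> (5,-12) [heading=270, draw]
LT 99: heading 270 -> 9
REPEAT 6 [
  -- iteration 1/6 --
  FD 3: (5,-12) -> (7.963,-11.531) [heading=9, draw]
  LT 90: heading 9 -> 99
  PU: pen up
  -- iteration 2/6 --
  FD 3: (7.963,-11.531) -> (7.494,-8.568) [heading=99, move]
  LT 90: heading 99 -> 189
  PU: pen up
  -- iteration 3/6 --
  FD 3: (7.494,-8.568) -> (4.531,-9.037) [heading=189, move]
  LT 90: heading 189 -> 279
  PU: pen up
  -- iteration 4/6 --
  FD 3: (4.531,-9.037) -> (5,-12) [heading=279, move]
  LT 90: heading 279 -> 9
  PU: pen up
  -- iteration 5/6 --
  FD 3: (5,-12) -> (7.963,-11.531) [heading=9, move]
  LT 90: heading 9 -> 99
  PU: pen up
  -- iteration 6/6 --
  FD 3: (7.963,-11.531) -> (7.494,-8.568) [heading=99, move]
  LT 90: heading 99 -> 189
  PU: pen up
]
FD 20: (7.494,-8.568) -> (-12.26,-11.696) [heading=189, move]
FD 3: (-12.26,-11.696) -> (-15.223,-12.166) [heading=189, move]
PU: pen up
Final: pos=(-15.223,-12.166), heading=189, 2 segment(s) drawn

Segment lengths:
  seg 1: (5,-10) -> (5,-12), length = 2
  seg 2: (5,-12) -> (7.963,-11.531), length = 3
Total = 5

Answer: 5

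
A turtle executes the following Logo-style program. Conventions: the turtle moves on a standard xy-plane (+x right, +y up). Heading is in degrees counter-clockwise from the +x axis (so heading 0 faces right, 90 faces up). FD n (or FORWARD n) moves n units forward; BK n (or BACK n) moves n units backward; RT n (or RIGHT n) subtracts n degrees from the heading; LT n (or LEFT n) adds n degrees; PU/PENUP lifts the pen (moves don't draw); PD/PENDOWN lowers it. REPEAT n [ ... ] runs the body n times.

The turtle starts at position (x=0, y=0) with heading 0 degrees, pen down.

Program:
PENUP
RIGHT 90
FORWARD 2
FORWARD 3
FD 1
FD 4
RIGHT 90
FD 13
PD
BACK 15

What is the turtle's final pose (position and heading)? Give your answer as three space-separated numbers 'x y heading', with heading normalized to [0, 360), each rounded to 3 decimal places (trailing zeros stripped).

Executing turtle program step by step:
Start: pos=(0,0), heading=0, pen down
PU: pen up
RT 90: heading 0 -> 270
FD 2: (0,0) -> (0,-2) [heading=270, move]
FD 3: (0,-2) -> (0,-5) [heading=270, move]
FD 1: (0,-5) -> (0,-6) [heading=270, move]
FD 4: (0,-6) -> (0,-10) [heading=270, move]
RT 90: heading 270 -> 180
FD 13: (0,-10) -> (-13,-10) [heading=180, move]
PD: pen down
BK 15: (-13,-10) -> (2,-10) [heading=180, draw]
Final: pos=(2,-10), heading=180, 1 segment(s) drawn

Answer: 2 -10 180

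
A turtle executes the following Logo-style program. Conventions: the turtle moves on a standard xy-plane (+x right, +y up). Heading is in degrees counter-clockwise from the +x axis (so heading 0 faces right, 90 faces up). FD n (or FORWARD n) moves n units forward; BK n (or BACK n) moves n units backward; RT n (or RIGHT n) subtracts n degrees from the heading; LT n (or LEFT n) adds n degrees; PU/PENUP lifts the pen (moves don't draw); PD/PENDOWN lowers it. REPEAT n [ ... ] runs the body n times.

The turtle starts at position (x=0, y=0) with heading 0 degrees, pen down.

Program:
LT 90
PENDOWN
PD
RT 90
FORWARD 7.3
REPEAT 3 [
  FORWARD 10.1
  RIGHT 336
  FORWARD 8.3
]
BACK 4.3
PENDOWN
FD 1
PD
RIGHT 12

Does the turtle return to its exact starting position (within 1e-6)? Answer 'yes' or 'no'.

Answer: no

Derivation:
Executing turtle program step by step:
Start: pos=(0,0), heading=0, pen down
LT 90: heading 0 -> 90
PD: pen down
PD: pen down
RT 90: heading 90 -> 0
FD 7.3: (0,0) -> (7.3,0) [heading=0, draw]
REPEAT 3 [
  -- iteration 1/3 --
  FD 10.1: (7.3,0) -> (17.4,0) [heading=0, draw]
  RT 336: heading 0 -> 24
  FD 8.3: (17.4,0) -> (24.982,3.376) [heading=24, draw]
  -- iteration 2/3 --
  FD 10.1: (24.982,3.376) -> (34.209,7.484) [heading=24, draw]
  RT 336: heading 24 -> 48
  FD 8.3: (34.209,7.484) -> (39.763,13.652) [heading=48, draw]
  -- iteration 3/3 --
  FD 10.1: (39.763,13.652) -> (46.521,21.158) [heading=48, draw]
  RT 336: heading 48 -> 72
  FD 8.3: (46.521,21.158) -> (49.086,29.052) [heading=72, draw]
]
BK 4.3: (49.086,29.052) -> (47.757,24.962) [heading=72, draw]
PD: pen down
FD 1: (47.757,24.962) -> (48.066,25.913) [heading=72, draw]
PD: pen down
RT 12: heading 72 -> 60
Final: pos=(48.066,25.913), heading=60, 9 segment(s) drawn

Start position: (0, 0)
Final position: (48.066, 25.913)
Distance = 54.606; >= 1e-6 -> NOT closed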